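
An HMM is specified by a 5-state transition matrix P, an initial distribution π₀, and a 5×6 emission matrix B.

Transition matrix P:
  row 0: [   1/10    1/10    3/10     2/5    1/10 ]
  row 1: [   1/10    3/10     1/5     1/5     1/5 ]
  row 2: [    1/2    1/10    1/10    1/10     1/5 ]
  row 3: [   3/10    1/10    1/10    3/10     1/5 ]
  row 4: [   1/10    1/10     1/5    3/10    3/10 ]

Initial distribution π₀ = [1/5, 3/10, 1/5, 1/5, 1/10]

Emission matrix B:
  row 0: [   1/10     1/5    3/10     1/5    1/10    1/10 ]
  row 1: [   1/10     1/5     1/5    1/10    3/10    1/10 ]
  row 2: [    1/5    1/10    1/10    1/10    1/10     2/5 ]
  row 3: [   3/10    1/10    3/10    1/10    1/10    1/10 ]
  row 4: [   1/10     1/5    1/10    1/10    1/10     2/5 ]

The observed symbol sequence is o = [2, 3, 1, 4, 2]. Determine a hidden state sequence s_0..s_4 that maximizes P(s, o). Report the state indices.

path = [0, 2, 0, 2, 0]

t=0: δ = [6.000e-02, 6.000e-02, 2.000e-02, 6.000e-02, 1.000e-02]  (obs o_0=2)
t=1: δ = [3.600e-03, 1.800e-03, 1.800e-03, 2.400e-03, 1.200e-03]  ψ = [3, 1, 0, 0, 1]  (obs o_1=3)
t=2: δ = [1.800e-04, 1.080e-04, 1.080e-04, 1.440e-04, 9.600e-05]  ψ = [2, 1, 0, 0, 3]  (obs o_2=1)
t=3: δ = [5.400e-06, 9.720e-06, 5.400e-06, 7.200e-06, 2.880e-06]  ψ = [2, 1, 0, 0, 3]  (obs o_3=4)
t=4: δ = [8.100e-07, 5.832e-07, 1.944e-07, 6.480e-07, 1.944e-07]  ψ = [2, 1, 1, 0, 1]  (obs o_4=2)
backtrack: best end state = 0; path = [0, 2, 0, 2, 0]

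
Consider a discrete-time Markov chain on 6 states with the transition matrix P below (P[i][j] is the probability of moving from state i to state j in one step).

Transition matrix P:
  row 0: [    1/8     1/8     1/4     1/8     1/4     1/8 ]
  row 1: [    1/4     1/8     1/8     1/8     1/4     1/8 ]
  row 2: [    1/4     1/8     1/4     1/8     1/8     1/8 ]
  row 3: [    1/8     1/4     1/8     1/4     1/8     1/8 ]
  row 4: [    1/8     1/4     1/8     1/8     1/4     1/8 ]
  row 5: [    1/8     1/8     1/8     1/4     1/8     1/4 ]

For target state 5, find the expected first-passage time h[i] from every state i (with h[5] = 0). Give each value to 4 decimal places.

h = [8.0000, 8.0000, 8.0000, 8.0000, 8.0000, 0.0000]

First-step conditioning: h[5] = 0; for i ≠ 5, h[i] = 1 + Σ_k P[i][k]·h[k].
  h[0] = 1 + 1/8·h[0] + 1/8·h[1] + 1/4·h[2] + 1/8·h[3] + 1/4·h[4]
  h[1] = 1 + 1/4·h[0] + 1/8·h[1] + 1/8·h[2] + 1/8·h[3] + 1/4·h[4]
  h[2] = 1 + 1/4·h[0] + 1/8·h[1] + 1/4·h[2] + 1/8·h[3] + 1/8·h[4]
  h[3] = 1 + 1/8·h[0] + 1/4·h[1] + 1/8·h[2] + 1/4·h[3] + 1/8·h[4]
  h[4] = 1 + 1/8·h[0] + 1/4·h[1] + 1/8·h[2] + 1/8·h[3] + 1/4·h[4]
Solving the 5×5 linear system over states ≠ 5 gives exactly h = [8, 8, 8, 8, 8, 0] (h[5] = 0 is the target).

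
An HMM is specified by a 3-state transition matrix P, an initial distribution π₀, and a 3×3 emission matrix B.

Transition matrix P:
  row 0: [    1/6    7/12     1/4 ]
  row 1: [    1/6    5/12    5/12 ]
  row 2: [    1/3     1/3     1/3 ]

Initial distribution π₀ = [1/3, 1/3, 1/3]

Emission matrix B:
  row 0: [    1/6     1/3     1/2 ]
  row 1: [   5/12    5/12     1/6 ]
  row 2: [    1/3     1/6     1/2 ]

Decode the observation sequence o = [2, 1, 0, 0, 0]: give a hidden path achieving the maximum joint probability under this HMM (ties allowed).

t=0: δ = [1.667e-01, 5.556e-02, 1.667e-01]  (obs o_0=2)
t=1: δ = [1.852e-02, 4.051e-02, 9.259e-03]  ψ = [2, 0, 2]  (obs o_1=1)
t=2: δ = [1.125e-03, 7.033e-03, 5.626e-03]  ψ = [1, 1, 1]  (obs o_2=0)
t=3: δ = [3.126e-04, 1.221e-03, 9.768e-04]  ψ = [2, 1, 1]  (obs o_3=0)
t=4: δ = [5.427e-05, 2.120e-04, 1.696e-04]  ψ = [2, 1, 1]  (obs o_4=0)
backtrack: best end state = 1; path = [0, 1, 1, 1, 1]

path = [0, 1, 1, 1, 1]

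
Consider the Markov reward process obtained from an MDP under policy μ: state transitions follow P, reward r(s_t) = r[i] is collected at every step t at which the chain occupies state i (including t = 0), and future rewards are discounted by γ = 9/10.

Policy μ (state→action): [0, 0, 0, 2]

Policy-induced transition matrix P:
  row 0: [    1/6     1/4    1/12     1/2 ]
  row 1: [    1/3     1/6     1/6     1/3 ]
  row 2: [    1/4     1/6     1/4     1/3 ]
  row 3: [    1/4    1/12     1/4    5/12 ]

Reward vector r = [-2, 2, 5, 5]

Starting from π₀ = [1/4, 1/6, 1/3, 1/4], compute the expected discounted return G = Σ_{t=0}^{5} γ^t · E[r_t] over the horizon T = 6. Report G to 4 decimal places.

G = 13.1807

t=0: π = [0.2500, 0.1667, 0.3333, 0.2500], E[r] = 2.7500, γ^t·E[r] = 2.750000, running G = 2.750000
t=1: π = [0.2431, 0.1667, 0.1944, 0.3958], E[r] = 2.7986, γ^t·E[r] = 2.518750, running G = 5.268750
t=2: π = [0.2436, 0.1539, 0.1956, 0.4068], E[r] = 2.8328, γ^t·E[r] = 2.294531, running G = 7.563281
t=3: π = [0.2425, 0.1531, 0.1966, 0.4078], E[r] = 2.8431, γ^t·E[r] = 2.072637, running G = 9.635918
t=4: π = [0.2425, 0.1529, 0.1968, 0.4077], E[r] = 2.8435, γ^t·E[r] = 1.865629, running G = 11.501547
t=5: π = [0.2425, 0.1529, 0.1968, 0.4077], E[r] = 2.8436, γ^t·E[r] = 1.679116, running G = 13.180663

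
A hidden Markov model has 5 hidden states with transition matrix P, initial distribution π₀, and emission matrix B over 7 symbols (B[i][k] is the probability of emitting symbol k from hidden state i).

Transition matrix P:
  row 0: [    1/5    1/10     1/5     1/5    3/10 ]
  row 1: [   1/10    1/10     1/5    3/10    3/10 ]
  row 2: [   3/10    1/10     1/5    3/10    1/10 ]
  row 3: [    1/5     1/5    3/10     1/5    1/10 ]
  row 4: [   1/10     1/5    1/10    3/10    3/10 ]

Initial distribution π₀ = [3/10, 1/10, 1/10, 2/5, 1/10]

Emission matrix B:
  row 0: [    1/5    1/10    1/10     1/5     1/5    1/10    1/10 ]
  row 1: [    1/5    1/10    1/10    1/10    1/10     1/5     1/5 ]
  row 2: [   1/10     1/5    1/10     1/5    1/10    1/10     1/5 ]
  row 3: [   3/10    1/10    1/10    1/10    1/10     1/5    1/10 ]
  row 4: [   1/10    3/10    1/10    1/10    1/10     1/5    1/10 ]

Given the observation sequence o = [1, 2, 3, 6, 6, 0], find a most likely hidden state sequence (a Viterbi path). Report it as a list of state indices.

t=0: δ = [3.000e-02, 1.000e-02, 2.000e-02, 4.000e-02, 3.000e-02]  (obs o_0=1)
t=1: δ = [8.000e-04, 8.000e-04, 1.200e-03, 9.000e-04, 9.000e-04]  ψ = [3, 3, 3, 4, 0]  (obs o_1=2)
t=2: δ = [7.200e-05, 1.800e-05, 5.400e-05, 3.600e-05, 2.700e-05]  ψ = [2, 3, 3, 2, 4]  (obs o_2=3)
t=3: δ = [1.620e-06, 1.440e-06, 2.880e-06, 1.620e-06, 2.160e-06]  ψ = [2, 0, 0, 2, 0]  (obs o_3=6)
t=4: δ = [8.640e-08, 8.640e-08, 1.152e-07, 8.640e-08, 6.480e-08]  ψ = [2, 4, 2, 2, 4]  (obs o_4=6)
t=5: δ = [6.912e-09, 3.456e-09, 2.592e-09, 1.037e-08, 2.592e-09]  ψ = [2, 3, 3, 2, 0]  (obs o_5=0)
backtrack: best end state = 3; path = [3, 2, 0, 2, 2, 3]

path = [3, 2, 0, 2, 2, 3]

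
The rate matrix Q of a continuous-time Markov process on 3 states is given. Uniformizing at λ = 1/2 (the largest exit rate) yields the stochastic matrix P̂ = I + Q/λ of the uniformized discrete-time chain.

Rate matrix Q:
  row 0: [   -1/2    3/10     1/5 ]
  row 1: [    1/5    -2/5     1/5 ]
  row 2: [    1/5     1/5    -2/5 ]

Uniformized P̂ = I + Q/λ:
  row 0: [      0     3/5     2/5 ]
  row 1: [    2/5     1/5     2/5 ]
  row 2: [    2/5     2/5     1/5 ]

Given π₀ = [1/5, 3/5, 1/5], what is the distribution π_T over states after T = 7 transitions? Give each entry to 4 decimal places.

π = [0.2859, 0.3808, 0.3333]

t=0: π = [0.2000, 0.6000, 0.2000]
t=1: π = [0.3200, 0.3200, 0.3600]
t=2: π = [0.2720, 0.4000, 0.3280]
t=3: π = [0.2912, 0.3744, 0.3344]
t=4: π = [0.2835, 0.3834, 0.3331]
t=5: π = [0.2866, 0.3800, 0.3334]
t=6: π = [0.2854, 0.3813, 0.3333]
t=7: π = [0.2859, 0.3808, 0.3333]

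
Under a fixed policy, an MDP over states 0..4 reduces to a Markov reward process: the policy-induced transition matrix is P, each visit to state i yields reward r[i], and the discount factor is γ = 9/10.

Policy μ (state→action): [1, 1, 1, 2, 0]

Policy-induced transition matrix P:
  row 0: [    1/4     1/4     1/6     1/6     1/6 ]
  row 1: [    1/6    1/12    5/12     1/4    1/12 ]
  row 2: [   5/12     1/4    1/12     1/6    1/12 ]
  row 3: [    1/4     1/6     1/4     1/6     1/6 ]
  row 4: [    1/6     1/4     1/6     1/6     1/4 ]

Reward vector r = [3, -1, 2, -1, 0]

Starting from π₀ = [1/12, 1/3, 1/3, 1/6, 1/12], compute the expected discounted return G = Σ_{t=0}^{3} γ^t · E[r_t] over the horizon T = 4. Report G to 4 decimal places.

G = 2.4968

t=0: π = [0.0833, 0.3333, 0.3333, 0.1667, 0.0833], E[r] = 0.4167, γ^t·E[r] = 0.416667, running G = 0.416667
t=1: π = [0.2708, 0.1806, 0.2361, 0.1944, 0.1181], E[r] = 0.9097, γ^t·E[r] = 0.818750, running G = 1.235417
t=2: π = [0.2645, 0.2037, 0.2083, 0.1817, 0.1418], E[r] = 0.8247, γ^t·E[r] = 0.667969, running G = 1.903385
t=3: π = [0.2559, 0.2009, 0.2154, 0.1836, 0.1441], E[r] = 0.8140, γ^t·E[r] = 0.593402, running G = 2.496788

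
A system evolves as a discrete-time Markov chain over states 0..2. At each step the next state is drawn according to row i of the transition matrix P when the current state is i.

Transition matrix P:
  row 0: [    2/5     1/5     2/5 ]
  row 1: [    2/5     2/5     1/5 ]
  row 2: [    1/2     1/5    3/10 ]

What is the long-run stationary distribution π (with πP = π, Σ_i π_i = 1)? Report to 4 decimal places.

π = [0.4318, 0.2500, 0.3182]

Balance equations π_j = Σ_i π_i·P[i][j]:
  π_0 = 2/5·π_0 + 2/5·π_1 + 1/2·π_2
  π_1 = 1/5·π_0 + 2/5·π_1 + 1/5·π_2
  normalize: π_0 + π_1 + π_2 = 1
Solving the linear system gives exactly π = [19/44, 1/4, 7/22].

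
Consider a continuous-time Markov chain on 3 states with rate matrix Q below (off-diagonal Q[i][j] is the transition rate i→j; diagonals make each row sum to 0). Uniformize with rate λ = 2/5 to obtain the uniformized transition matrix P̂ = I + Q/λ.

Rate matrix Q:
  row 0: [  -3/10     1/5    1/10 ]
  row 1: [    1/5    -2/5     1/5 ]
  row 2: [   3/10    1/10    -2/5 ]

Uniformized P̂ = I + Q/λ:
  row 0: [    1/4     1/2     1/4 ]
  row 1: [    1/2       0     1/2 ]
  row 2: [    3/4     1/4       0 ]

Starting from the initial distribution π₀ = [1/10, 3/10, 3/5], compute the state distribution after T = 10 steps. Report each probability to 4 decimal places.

π = [0.4516, 0.2902, 0.2581]

t=0: π = [0.1000, 0.3000, 0.6000]
t=1: π = [0.6250, 0.2000, 0.1750]
t=2: π = [0.3875, 0.3563, 0.2563]
t=3: π = [0.4672, 0.2578, 0.2750]
t=4: π = [0.4520, 0.3023, 0.2457]
t=5: π = [0.4484, 0.2874, 0.2642]
t=6: π = [0.4539, 0.2903, 0.2558]
t=7: π = [0.4505, 0.2909, 0.2586]
t=8: π = [0.4520, 0.2899, 0.2581]
t=9: π = [0.4515, 0.2905, 0.2580]
t=10: π = [0.4516, 0.2902, 0.2581]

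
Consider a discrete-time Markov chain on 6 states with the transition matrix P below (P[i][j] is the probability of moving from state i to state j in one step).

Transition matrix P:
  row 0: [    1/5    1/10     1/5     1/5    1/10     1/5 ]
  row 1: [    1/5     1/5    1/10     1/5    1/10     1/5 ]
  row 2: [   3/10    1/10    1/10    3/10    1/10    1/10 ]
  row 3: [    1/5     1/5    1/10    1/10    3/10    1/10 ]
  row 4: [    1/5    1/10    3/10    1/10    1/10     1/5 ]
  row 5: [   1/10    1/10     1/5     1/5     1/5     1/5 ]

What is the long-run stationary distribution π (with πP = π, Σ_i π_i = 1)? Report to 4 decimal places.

Balance equations π_j = Σ_i π_i·P[i][j]:
  π_0 = 1/5·π_0 + 1/5·π_1 + 3/10·π_2 + 1/5·π_3 + 1/5·π_4 + 1/10·π_5
  π_1 = 1/10·π_0 + 1/5·π_1 + 1/10·π_2 + 1/5·π_3 + 1/10·π_4 + 1/10·π_5
  π_2 = 1/5·π_0 + 1/10·π_1 + 1/10·π_2 + 1/10·π_3 + 3/10·π_4 + 1/5·π_5
  π_3 = 1/5·π_0 + 1/5·π_1 + 3/10·π_2 + 1/10·π_3 + 1/10·π_4 + 1/5·π_5
  π_4 = 1/10·π_0 + 1/10·π_1 + 1/10·π_2 + 3/10·π_3 + 1/10·π_4 + 1/5·π_5
  normalize: π_0 + π_1 + π_2 + π_3 + π_4 + π_5 = 1
Solving the linear system gives exactly π = [22368/111719, 14686/111719, 18673/111719, 20455/111719, 17106/111719, 18431/111719].

π = [0.2002, 0.1315, 0.1671, 0.1831, 0.1531, 0.1650]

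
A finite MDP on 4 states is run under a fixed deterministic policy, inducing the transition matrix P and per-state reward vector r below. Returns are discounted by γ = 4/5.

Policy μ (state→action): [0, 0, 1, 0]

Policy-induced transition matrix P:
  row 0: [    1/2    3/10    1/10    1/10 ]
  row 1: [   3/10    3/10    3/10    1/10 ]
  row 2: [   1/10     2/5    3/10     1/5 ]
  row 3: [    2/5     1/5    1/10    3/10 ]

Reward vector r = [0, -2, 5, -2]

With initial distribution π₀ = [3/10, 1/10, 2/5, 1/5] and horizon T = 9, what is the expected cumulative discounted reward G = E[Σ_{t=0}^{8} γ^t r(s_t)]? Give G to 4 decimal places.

G = 1.6459

t=0: π = [0.3000, 0.1000, 0.4000, 0.2000], E[r] = 1.4000, γ^t·E[r] = 1.400000, running G = 1.400000
t=1: π = [0.3000, 0.3200, 0.2000, 0.1800], E[r] = 0.0000, γ^t·E[r] = 0.000000, running G = 1.400000
t=2: π = [0.3380, 0.3020, 0.2040, 0.1560], E[r] = 0.1040, γ^t·E[r] = 0.066560, running G = 1.466560
t=3: π = [0.3424, 0.3048, 0.2012, 0.1516], E[r] = 0.0932, γ^t·E[r] = 0.047718, running G = 1.514278
t=4: π = [0.3434, 0.3050, 0.2012, 0.1504], E[r] = 0.0952, γ^t·E[r] = 0.038994, running G = 1.553272
t=5: π = [0.3435, 0.3051, 0.2012, 0.1502], E[r] = 0.0956, γ^t·E[r] = 0.031324, running G = 1.584596
t=6: π = [0.3435, 0.3051, 0.2013, 0.1502], E[r] = 0.0958, γ^t·E[r] = 0.025106, running G = 1.609702
t=7: π = [0.3435, 0.3051, 0.2013, 0.1502], E[r] = 0.0958, γ^t·E[r] = 0.020096, running G = 1.629799
t=8: π = [0.3435, 0.3051, 0.2013, 0.1502], E[r] = 0.0958, γ^t·E[r] = 0.016080, running G = 1.645878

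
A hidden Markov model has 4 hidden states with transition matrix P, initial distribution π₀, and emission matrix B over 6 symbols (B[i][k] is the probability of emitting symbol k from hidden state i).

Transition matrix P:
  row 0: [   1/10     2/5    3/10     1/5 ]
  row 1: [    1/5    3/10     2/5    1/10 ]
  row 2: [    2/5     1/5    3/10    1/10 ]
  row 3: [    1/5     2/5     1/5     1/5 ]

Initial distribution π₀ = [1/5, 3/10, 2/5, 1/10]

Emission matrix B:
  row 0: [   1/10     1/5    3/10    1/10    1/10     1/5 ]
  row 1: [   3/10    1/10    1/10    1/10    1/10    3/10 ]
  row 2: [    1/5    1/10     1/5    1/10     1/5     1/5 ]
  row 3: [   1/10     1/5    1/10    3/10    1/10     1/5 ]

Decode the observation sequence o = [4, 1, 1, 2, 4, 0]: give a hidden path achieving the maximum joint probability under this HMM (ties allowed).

path = [2, 0, 1, 2, 0, 1]

t=0: δ = [2.000e-02, 3.000e-02, 8.000e-02, 1.000e-02]  (obs o_0=4)
t=1: δ = [6.400e-03, 1.600e-03, 2.400e-03, 1.600e-03]  ψ = [2, 2, 2, 2]  (obs o_1=1)
t=2: δ = [1.920e-04, 2.560e-04, 1.920e-04, 2.560e-04]  ψ = [2, 0, 0, 0]  (obs o_2=1)
t=3: δ = [2.304e-05, 1.024e-05, 2.048e-05, 5.120e-06]  ψ = [2, 3, 1, 3]  (obs o_3=2)
t=4: δ = [8.192e-07, 9.216e-07, 1.382e-06, 4.608e-07]  ψ = [2, 0, 0, 0]  (obs o_4=4)
t=5: δ = [5.530e-08, 9.830e-08, 8.294e-08, 1.638e-08]  ψ = [2, 0, 2, 0]  (obs o_5=0)
backtrack: best end state = 1; path = [2, 0, 1, 2, 0, 1]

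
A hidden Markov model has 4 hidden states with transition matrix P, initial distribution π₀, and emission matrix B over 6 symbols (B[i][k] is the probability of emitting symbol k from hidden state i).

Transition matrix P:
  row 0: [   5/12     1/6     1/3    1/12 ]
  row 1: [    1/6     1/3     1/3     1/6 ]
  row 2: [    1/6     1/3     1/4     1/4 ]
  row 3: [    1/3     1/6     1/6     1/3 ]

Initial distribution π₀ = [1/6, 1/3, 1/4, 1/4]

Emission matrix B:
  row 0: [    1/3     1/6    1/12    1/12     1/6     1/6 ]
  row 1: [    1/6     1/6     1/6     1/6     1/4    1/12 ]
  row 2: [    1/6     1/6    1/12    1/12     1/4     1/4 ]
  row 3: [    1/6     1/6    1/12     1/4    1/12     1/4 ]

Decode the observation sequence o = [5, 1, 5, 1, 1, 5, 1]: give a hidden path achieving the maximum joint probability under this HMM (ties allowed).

path = [3, 0, 0, 0, 0, 0, 0]

t=0: δ = [2.778e-02, 2.778e-02, 6.250e-02, 6.250e-02]  (obs o_0=5)
t=1: δ = [3.472e-03, 3.472e-03, 2.604e-03, 3.472e-03]  ψ = [3, 2, 2, 3]  (obs o_1=1)
t=2: δ = [2.411e-04, 9.645e-05, 2.894e-04, 2.894e-04]  ψ = [0, 1, 0, 3]  (obs o_2=5)
t=3: δ = [1.674e-05, 1.608e-05, 1.340e-05, 1.608e-05]  ψ = [0, 2, 0, 3]  (obs o_3=1)
t=4: δ = [1.163e-06, 8.931e-07, 9.303e-07, 8.931e-07]  ψ = [0, 1, 0, 3]  (obs o_4=1)
t=5: δ = [8.075e-08, 2.584e-08, 9.690e-08, 7.442e-08]  ψ = [0, 2, 0, 3]  (obs o_5=5)
t=6: δ = [5.608e-09, 5.384e-09, 4.486e-09, 4.135e-09]  ψ = [0, 2, 0, 3]  (obs o_6=1)
backtrack: best end state = 0; path = [3, 0, 0, 0, 0, 0, 0]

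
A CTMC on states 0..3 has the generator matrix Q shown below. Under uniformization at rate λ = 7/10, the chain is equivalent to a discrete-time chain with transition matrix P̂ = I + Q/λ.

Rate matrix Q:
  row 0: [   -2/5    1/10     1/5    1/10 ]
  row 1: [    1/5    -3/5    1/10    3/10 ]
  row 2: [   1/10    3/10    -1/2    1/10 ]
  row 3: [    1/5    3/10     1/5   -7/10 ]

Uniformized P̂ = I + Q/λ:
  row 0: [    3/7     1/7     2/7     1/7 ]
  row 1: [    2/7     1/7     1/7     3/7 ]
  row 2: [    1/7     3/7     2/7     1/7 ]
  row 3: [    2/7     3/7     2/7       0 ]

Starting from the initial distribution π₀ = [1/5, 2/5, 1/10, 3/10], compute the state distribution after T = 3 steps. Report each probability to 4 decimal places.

π = [0.2924, 0.2671, 0.2472, 0.1933]

t=0: π = [0.2000, 0.4000, 0.1000, 0.3000]
t=1: π = [0.3000, 0.2571, 0.2286, 0.2143]
t=2: π = [0.2959, 0.2694, 0.2490, 0.1857]
t=3: π = [0.2924, 0.2671, 0.2472, 0.1933]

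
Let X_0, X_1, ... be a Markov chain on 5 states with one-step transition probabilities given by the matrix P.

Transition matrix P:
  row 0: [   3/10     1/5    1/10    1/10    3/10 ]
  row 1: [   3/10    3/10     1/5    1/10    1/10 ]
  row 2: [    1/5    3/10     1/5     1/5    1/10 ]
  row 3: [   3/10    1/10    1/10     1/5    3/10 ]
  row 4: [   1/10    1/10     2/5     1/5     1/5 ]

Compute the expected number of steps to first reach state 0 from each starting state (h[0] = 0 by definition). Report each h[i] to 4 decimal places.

First-step conditioning: h[0] = 0; for i ≠ 0, h[i] = 1 + Σ_k P[i][k]·h[k].
  h[1] = 1 + 3/10·h[1] + 1/5·h[2] + 1/10·h[3] + 1/10·h[4]
  h[2] = 1 + 3/10·h[1] + 1/5·h[2] + 1/5·h[3] + 1/10·h[4]
  h[3] = 1 + 1/10·h[1] + 1/10·h[2] + 1/5·h[3] + 3/10·h[4]
  h[4] = 1 + 1/10·h[1] + 2/5·h[2] + 1/5·h[3] + 1/5·h[4]
Solving the 4×4 linear system over states ≠ 0 gives exactly h = [0, 1590/397, 1756/397, 1660/397, 1988/397] (h[0] = 0 is the target).

h = [0.0000, 4.0050, 4.4232, 4.1814, 5.0076]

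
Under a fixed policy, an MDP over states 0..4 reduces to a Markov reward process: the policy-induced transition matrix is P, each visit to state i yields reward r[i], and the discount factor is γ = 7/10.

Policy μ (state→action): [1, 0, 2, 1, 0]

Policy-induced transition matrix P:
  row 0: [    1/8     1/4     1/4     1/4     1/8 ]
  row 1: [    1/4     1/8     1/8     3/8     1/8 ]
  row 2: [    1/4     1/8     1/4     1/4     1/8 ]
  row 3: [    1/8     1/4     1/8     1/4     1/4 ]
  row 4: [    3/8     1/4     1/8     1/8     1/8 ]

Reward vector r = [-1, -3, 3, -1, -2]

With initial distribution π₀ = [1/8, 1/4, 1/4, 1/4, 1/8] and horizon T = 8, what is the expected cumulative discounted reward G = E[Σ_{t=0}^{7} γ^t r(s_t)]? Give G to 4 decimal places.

G = -2.4716

t=0: π = [0.1250, 0.2500, 0.2500, 0.2500, 0.1250], E[r] = -0.6250, γ^t·E[r] = -0.625000, running G = -0.625000
t=1: π = [0.2188, 0.1875, 0.1719, 0.2656, 0.1563], E[r] = -0.8438, γ^t·E[r] = -0.590625, running G = -1.215625
t=2: π = [0.2090, 0.2051, 0.1738, 0.2539, 0.1582], E[r] = -0.8730, γ^t·E[r] = -0.427793, running G = -1.643418
t=3: π = [0.2119, 0.2026, 0.1729, 0.2559, 0.1567], E[r] = -0.8706, γ^t·E[r] = -0.298618, running G = -1.942036
t=4: π = [0.2111, 0.2031, 0.1731, 0.2557, 0.1570], E[r] = -0.8707, γ^t·E[r] = -0.209062, running G = -2.151097
t=5: π = [0.2113, 0.2030, 0.1730, 0.2558, 0.1570], E[r] = -0.8708, γ^t·E[r] = -0.146359, running G = -2.297456
t=6: π = [0.2112, 0.2030, 0.1730, 0.2558, 0.1570], E[r] = -0.8708, γ^t·E[r] = -0.102451, running G = -2.399907
t=7: π = [0.2112, 0.2030, 0.1730, 0.2558, 0.1570], E[r] = -0.8708, γ^t·E[r] = -0.071716, running G = -2.471623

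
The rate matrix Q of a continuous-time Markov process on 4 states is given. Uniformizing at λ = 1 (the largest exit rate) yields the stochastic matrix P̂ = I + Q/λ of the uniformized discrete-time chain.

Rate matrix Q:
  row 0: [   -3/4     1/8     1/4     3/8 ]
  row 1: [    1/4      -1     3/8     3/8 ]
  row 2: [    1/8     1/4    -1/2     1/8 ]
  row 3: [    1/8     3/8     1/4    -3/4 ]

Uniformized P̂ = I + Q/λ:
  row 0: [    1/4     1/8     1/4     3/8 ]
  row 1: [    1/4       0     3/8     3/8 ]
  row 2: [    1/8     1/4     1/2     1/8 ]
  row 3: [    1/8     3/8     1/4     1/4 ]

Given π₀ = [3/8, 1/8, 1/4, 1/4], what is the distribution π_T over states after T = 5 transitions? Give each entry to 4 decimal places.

t=0: π = [0.3750, 0.1250, 0.2500, 0.2500]
t=1: π = [0.1875, 0.2031, 0.3281, 0.2813]
t=2: π = [0.1738, 0.2109, 0.3574, 0.2578]
t=3: π = [0.1731, 0.2078, 0.3657, 0.2534]
t=4: π = [0.1726, 0.2081, 0.3674, 0.2519]
t=5: π = [0.1726, 0.2079, 0.3679, 0.2517]

π = [0.1726, 0.2079, 0.3679, 0.2517]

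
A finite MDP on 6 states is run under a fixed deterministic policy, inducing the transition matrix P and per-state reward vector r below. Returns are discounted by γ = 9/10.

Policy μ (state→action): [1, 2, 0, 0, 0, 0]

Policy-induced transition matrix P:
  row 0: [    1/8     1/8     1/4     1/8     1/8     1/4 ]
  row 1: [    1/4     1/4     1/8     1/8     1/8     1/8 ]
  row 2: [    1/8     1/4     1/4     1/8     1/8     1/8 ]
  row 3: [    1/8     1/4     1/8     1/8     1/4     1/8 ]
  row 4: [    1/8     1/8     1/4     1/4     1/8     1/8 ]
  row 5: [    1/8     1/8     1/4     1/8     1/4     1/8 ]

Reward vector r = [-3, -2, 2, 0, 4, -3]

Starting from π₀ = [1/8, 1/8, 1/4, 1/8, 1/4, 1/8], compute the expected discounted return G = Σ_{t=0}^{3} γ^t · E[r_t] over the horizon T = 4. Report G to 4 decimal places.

t=0: π = [0.1250, 0.1250, 0.2500, 0.1250, 0.2500, 0.1250], E[r] = 0.5000, γ^t·E[r] = 0.500000, running G = 0.500000
t=1: π = [0.1406, 0.1875, 0.2188, 0.1563, 0.1563, 0.1406], E[r] = -0.1563, γ^t·E[r] = -0.140625, running G = 0.359375
t=2: π = [0.1484, 0.1953, 0.2070, 0.1445, 0.1621, 0.1426], E[r] = -0.2012, γ^t·E[r] = -0.162949, running G = 0.196426
t=3: π = [0.1494, 0.1934, 0.2075, 0.1453, 0.1609, 0.1436], E[r] = -0.2070, γ^t·E[r] = -0.150926, running G = 0.045500

G = 0.0455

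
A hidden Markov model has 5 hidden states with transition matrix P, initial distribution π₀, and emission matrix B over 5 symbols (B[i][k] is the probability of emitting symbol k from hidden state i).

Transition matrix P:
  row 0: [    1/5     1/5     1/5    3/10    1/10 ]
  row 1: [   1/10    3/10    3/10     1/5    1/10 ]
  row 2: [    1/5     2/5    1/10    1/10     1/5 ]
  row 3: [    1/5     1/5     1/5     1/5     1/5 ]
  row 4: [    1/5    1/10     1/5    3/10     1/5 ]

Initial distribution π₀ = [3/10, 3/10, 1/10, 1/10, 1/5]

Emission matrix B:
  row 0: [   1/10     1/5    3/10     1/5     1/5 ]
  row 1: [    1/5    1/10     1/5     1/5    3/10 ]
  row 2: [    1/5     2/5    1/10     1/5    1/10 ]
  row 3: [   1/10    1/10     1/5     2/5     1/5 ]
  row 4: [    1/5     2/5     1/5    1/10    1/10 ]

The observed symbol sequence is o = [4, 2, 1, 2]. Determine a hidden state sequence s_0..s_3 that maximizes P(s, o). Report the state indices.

path = [1, 1, 2, 1]

t=0: δ = [6.000e-02, 9.000e-02, 1.000e-02, 2.000e-02, 2.000e-02]  (obs o_0=4)
t=1: δ = [3.600e-03, 5.400e-03, 2.700e-03, 3.600e-03, 1.800e-03]  ψ = [0, 1, 1, 0, 1]  (obs o_1=2)
t=2: δ = [1.440e-04, 1.620e-04, 6.480e-04, 1.080e-04, 2.880e-04]  ψ = [0, 1, 1, 0, 3]  (obs o_2=1)
t=3: δ = [3.888e-05, 5.184e-05, 6.480e-06, 1.728e-05, 2.592e-05]  ψ = [2, 2, 2, 4, 2]  (obs o_3=2)
backtrack: best end state = 1; path = [1, 1, 2, 1]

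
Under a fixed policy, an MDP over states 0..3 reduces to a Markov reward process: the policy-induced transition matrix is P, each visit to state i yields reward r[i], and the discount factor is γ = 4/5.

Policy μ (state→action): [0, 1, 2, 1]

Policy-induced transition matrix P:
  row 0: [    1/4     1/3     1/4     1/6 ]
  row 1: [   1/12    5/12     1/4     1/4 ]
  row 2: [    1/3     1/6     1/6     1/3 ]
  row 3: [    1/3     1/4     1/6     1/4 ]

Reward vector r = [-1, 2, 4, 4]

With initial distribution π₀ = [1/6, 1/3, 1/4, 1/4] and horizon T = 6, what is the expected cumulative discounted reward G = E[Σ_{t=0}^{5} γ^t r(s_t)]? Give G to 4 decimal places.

G = 8.4414

t=0: π = [0.1667, 0.3333, 0.2500, 0.2500], E[r] = 2.5000, γ^t·E[r] = 2.500000, running G = 2.500000
t=1: π = [0.2361, 0.2986, 0.2083, 0.2569], E[r] = 2.2222, γ^t·E[r] = 1.777778, running G = 4.277778
t=2: π = [0.2390, 0.3021, 0.2112, 0.2477], E[r] = 2.2008, γ^t·E[r] = 1.408519, running G = 5.686296
t=3: π = [0.2379, 0.3027, 0.2118, 0.2477], E[r] = 2.2052, γ^t·E[r] = 1.129062, running G = 6.815358
t=4: π = [0.2378, 0.3026, 0.2117, 0.2478], E[r] = 2.2055, γ^t·E[r] = 0.903389, running G = 7.718747
t=5: π = [0.2379, 0.3026, 0.2117, 0.2478], E[r] = 2.2055, γ^t·E[r] = 0.722693, running G = 8.441440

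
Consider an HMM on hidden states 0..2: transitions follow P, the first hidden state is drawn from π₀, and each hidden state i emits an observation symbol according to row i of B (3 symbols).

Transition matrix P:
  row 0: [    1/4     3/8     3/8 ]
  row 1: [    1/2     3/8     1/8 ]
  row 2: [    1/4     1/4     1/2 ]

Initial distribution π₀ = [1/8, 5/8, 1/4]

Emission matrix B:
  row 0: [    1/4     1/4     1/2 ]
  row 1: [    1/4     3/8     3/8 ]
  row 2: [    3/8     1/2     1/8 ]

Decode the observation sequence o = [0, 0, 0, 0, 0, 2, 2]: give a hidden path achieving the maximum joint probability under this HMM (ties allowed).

t=0: δ = [3.125e-02, 1.562e-01, 9.375e-02]  (obs o_0=0)
t=1: δ = [1.953e-02, 1.465e-02, 1.758e-02]  ψ = [1, 1, 2]  (obs o_1=0)
t=2: δ = [1.831e-03, 1.831e-03, 3.296e-03]  ψ = [1, 0, 2]  (obs o_2=0)
t=3: δ = [2.289e-04, 2.060e-04, 6.180e-04]  ψ = [1, 2, 2]  (obs o_3=0)
t=4: δ = [3.862e-05, 3.862e-05, 1.159e-04]  ψ = [2, 2, 2]  (obs o_4=0)
t=5: δ = [1.448e-05, 1.086e-05, 7.242e-06]  ψ = [2, 2, 2]  (obs o_5=2)
t=6: δ = [2.716e-06, 2.037e-06, 6.789e-07]  ψ = [1, 0, 0]  (obs o_6=2)
backtrack: best end state = 0; path = [2, 2, 2, 2, 2, 1, 0]

path = [2, 2, 2, 2, 2, 1, 0]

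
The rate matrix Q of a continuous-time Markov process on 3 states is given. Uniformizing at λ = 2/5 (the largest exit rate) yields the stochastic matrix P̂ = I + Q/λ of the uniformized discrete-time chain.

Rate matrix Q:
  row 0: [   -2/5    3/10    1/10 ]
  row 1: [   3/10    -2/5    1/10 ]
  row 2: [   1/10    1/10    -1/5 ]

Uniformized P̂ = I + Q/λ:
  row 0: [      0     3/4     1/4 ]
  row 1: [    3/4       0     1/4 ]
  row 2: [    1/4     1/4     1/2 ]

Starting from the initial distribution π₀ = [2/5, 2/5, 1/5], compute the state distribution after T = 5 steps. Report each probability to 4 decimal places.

t=0: π = [0.4000, 0.4000, 0.2000]
t=1: π = [0.3500, 0.3500, 0.3000]
t=2: π = [0.3375, 0.3375, 0.3250]
t=3: π = [0.3344, 0.3344, 0.3313]
t=4: π = [0.3336, 0.3336, 0.3328]
t=5: π = [0.3334, 0.3334, 0.3332]

π = [0.3334, 0.3334, 0.3332]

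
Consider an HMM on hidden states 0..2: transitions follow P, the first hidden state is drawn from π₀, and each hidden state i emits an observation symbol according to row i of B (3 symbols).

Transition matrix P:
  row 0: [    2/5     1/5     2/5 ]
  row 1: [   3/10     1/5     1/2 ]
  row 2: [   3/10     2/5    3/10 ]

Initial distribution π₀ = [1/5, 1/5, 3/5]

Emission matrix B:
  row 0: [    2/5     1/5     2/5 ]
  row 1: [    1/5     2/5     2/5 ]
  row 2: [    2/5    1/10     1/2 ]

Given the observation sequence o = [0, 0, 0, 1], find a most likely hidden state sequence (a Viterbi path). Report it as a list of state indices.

path = [2, 0, 2, 1]

t=0: δ = [8.000e-02, 4.000e-02, 2.400e-01]  (obs o_0=0)
t=1: δ = [2.880e-02, 1.920e-02, 2.880e-02]  ψ = [2, 2, 2]  (obs o_1=0)
t=2: δ = [4.608e-03, 2.304e-03, 4.608e-03]  ψ = [0, 2, 0]  (obs o_2=0)
t=3: δ = [3.686e-04, 7.373e-04, 1.843e-04]  ψ = [0, 2, 0]  (obs o_3=1)
backtrack: best end state = 1; path = [2, 0, 2, 1]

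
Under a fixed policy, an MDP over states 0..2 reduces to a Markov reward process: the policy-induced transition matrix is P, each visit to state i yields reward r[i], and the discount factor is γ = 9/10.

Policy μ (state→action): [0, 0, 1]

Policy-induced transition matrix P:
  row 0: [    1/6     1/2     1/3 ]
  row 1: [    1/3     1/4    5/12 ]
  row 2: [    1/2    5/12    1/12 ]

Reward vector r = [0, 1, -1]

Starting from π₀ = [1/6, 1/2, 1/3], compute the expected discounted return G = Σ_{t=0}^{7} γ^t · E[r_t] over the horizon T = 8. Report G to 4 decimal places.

t=0: π = [0.1667, 0.5000, 0.3333], E[r] = 0.1667, γ^t·E[r] = 0.166667, running G = 0.166667
t=1: π = [0.3611, 0.3472, 0.2917], E[r] = 0.0556, γ^t·E[r] = 0.050000, running G = 0.216667
t=2: π = [0.3218, 0.3889, 0.2894], E[r] = 0.0995, γ^t·E[r] = 0.080625, running G = 0.297292
t=3: π = [0.3279, 0.3787, 0.2934], E[r] = 0.0853, γ^t·E[r] = 0.062156, running G = 0.359448
t=4: π = [0.3276, 0.3809, 0.2915], E[r] = 0.0893, γ^t·E[r] = 0.058620, running G = 0.418067
t=5: π = [0.3273, 0.3805, 0.2922], E[r] = 0.0883, γ^t·E[r] = 0.052137, running G = 0.470205
t=6: π = [0.3275, 0.3805, 0.2920], E[r] = 0.0885, γ^t·E[r] = 0.047052, running G = 0.517257
t=7: π = [0.3274, 0.3805, 0.2920], E[r] = 0.0885, γ^t·E[r] = 0.042324, running G = 0.559581

G = 0.5596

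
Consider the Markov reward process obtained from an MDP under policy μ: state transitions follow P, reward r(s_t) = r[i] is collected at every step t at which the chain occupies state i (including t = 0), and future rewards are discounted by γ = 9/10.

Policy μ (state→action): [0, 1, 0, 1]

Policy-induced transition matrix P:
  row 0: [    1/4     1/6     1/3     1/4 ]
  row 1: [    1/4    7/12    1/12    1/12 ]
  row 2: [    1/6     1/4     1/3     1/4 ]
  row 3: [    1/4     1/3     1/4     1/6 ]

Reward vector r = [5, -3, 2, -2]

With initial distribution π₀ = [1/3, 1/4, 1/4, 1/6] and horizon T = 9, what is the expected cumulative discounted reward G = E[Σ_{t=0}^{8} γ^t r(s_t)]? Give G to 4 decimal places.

G = 2.0697

t=0: π = [0.3333, 0.2500, 0.2500, 0.1667], E[r] = 1.0833, γ^t·E[r] = 1.083333, running G = 1.083333
t=1: π = [0.2292, 0.3194, 0.2569, 0.1944], E[r] = 0.3125, γ^t·E[r] = 0.281250, running G = 1.364583
t=2: π = [0.2286, 0.3536, 0.2373, 0.1806], E[r] = 0.1956, γ^t·E[r] = 0.158438, running G = 1.523021
t=3: π = [0.2302, 0.3639, 0.2299, 0.1760], E[r] = 0.1673, γ^t·E[r] = 0.121957, running G = 1.644978
t=4: π = [0.2308, 0.3668, 0.2277, 0.1747], E[r] = 0.1599, γ^t·E[r] = 0.104928, running G = 1.749906
t=5: π = [0.2310, 0.3676, 0.2271, 0.1743], E[r] = 0.1579, γ^t·E[r] = 0.093258, running G = 1.843164
t=6: π = [0.2311, 0.3678, 0.2269, 0.1742], E[r] = 0.1574, γ^t·E[r] = 0.083642, running G = 1.926805
t=7: π = [0.2311, 0.3679, 0.2269, 0.1742], E[r] = 0.1572, γ^t·E[r] = 0.075206, running G = 2.002011
t=8: π = [0.2311, 0.3679, 0.2269, 0.1742], E[r] = 0.1572, γ^t·E[r] = 0.067667, running G = 2.069678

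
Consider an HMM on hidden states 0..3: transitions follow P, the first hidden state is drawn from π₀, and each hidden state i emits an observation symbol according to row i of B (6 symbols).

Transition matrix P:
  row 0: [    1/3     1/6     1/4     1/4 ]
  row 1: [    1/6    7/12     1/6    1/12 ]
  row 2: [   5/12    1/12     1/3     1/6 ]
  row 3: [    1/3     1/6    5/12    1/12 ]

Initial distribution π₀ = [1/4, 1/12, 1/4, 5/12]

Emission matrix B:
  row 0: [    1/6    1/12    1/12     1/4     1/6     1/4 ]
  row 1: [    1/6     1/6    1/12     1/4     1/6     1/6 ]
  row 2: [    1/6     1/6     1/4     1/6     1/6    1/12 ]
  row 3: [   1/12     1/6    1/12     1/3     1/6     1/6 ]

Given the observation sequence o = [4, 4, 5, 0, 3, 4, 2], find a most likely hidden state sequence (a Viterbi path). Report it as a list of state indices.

t=0: δ = [4.167e-02, 1.389e-02, 4.167e-02, 6.944e-02]  (obs o_0=4)
t=1: δ = [3.858e-03, 1.929e-03, 4.823e-03, 1.736e-03]  ψ = [3, 3, 3, 0]  (obs o_1=4)
t=2: δ = [5.023e-04, 1.875e-04, 1.340e-04, 1.608e-04]  ψ = [2, 1, 2, 0]  (obs o_2=5)
t=3: δ = [2.791e-05, 1.823e-05, 2.093e-05, 1.047e-05]  ψ = [0, 1, 0, 0]  (obs o_3=0)
t=4: δ = [2.326e-06, 2.659e-06, 1.163e-06, 2.326e-06]  ψ = [0, 1, 0, 0]  (obs o_4=3)
t=5: δ = [1.292e-07, 2.585e-07, 1.615e-07, 9.690e-08]  ψ = [0, 1, 3, 0]  (obs o_5=4)
t=6: δ = [5.608e-09, 1.257e-08, 1.346e-08, 2.692e-09]  ψ = [2, 1, 2, 0]  (obs o_6=2)
backtrack: best end state = 2; path = [3, 2, 0, 0, 3, 2, 2]

path = [3, 2, 0, 0, 3, 2, 2]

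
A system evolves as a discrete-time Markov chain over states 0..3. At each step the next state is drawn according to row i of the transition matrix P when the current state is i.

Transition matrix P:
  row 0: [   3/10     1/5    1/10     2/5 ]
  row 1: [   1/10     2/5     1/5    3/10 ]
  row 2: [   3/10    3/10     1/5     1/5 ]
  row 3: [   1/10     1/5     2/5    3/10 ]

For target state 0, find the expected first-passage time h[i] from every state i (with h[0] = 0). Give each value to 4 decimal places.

h = [0.0000, 6.6234, 5.3247, 6.3636]

First-step conditioning: h[0] = 0; for i ≠ 0, h[i] = 1 + Σ_k P[i][k]·h[k].
  h[1] = 1 + 2/5·h[1] + 1/5·h[2] + 3/10·h[3]
  h[2] = 1 + 3/10·h[1] + 1/5·h[2] + 1/5·h[3]
  h[3] = 1 + 1/5·h[1] + 2/5·h[2] + 3/10·h[3]
Solving the 3×3 linear system over states ≠ 0 gives exactly h = [0, 510/77, 410/77, 70/11] (h[0] = 0 is the target).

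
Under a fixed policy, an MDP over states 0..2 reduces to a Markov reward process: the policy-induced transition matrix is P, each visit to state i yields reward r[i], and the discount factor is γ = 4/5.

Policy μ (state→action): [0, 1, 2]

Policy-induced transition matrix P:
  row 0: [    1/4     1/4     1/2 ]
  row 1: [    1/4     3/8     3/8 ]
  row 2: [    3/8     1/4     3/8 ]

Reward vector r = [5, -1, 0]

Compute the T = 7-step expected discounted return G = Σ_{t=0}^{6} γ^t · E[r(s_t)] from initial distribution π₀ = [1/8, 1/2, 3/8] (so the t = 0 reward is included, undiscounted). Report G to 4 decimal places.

G = 3.6805

t=0: π = [0.1250, 0.5000, 0.3750], E[r] = 0.1250, γ^t·E[r] = 0.125000, running G = 0.125000
t=1: π = [0.2969, 0.3125, 0.3906], E[r] = 1.1719, γ^t·E[r] = 0.937500, running G = 1.062500
t=2: π = [0.2988, 0.2891, 0.4121], E[r] = 1.2051, γ^t·E[r] = 0.771250, running G = 1.833750
t=3: π = [0.3015, 0.2861, 0.4124], E[r] = 1.2214, γ^t·E[r] = 0.625375, running G = 2.459125
t=4: π = [0.3015, 0.2858, 0.4127], E[r] = 1.2220, γ^t·E[r] = 0.500513, running G = 2.959638
t=5: π = [0.3016, 0.2857, 0.4127], E[r] = 1.2222, γ^t·E[r] = 0.400494, running G = 3.360131
t=6: π = [0.3016, 0.2857, 0.4127], E[r] = 1.2222, γ^t·E[r] = 0.320397, running G = 3.680528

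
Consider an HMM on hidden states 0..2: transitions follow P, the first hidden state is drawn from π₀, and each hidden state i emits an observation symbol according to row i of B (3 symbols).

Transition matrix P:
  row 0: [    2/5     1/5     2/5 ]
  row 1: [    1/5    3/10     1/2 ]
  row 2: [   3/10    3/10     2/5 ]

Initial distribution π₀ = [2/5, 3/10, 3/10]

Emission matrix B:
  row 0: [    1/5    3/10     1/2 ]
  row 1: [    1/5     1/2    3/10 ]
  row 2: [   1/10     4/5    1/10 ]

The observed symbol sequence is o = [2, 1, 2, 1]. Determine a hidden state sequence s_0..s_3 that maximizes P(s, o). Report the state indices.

path = [0, 2, 0, 2]

t=0: δ = [2.000e-01, 9.000e-02, 3.000e-02]  (obs o_0=2)
t=1: δ = [2.400e-02, 2.000e-02, 6.400e-02]  ψ = [0, 0, 0]  (obs o_1=1)
t=2: δ = [9.600e-03, 5.760e-03, 2.560e-03]  ψ = [2, 2, 2]  (obs o_2=2)
t=3: δ = [1.152e-03, 9.600e-04, 3.072e-03]  ψ = [0, 0, 0]  (obs o_3=1)
backtrack: best end state = 2; path = [0, 2, 0, 2]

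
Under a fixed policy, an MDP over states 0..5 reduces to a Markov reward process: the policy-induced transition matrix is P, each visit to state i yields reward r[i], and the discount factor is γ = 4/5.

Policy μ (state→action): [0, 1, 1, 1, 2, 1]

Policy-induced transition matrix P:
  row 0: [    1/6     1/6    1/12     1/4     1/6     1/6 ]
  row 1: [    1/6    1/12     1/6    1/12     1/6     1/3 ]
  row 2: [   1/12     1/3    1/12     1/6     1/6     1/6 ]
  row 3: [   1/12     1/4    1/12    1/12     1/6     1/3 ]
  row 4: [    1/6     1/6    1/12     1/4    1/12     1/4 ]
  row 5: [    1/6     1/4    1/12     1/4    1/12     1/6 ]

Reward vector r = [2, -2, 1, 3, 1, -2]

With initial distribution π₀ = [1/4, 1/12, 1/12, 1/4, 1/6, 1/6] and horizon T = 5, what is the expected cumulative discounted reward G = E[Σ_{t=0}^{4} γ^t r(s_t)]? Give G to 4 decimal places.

G = 1.4092

t=0: π = [0.2500, 0.0833, 0.0833, 0.2500, 0.1667, 0.1667], E[r] = 1.0000, γ^t·E[r] = 1.000000, running G = 1.000000
t=1: π = [0.1389, 0.2083, 0.0903, 0.1875, 0.1389, 0.2361], E[r] = 0.1806, γ^t·E[r] = 0.144444, running G = 1.144444
t=2: π = [0.1435, 0.1997, 0.1007, 0.1765, 0.1354, 0.2442], E[r] = 0.1649, γ^t·E[r] = 0.105556, running G = 1.250000
t=3: π = [0.1436, 0.2019, 0.1000, 0.1789, 0.1350, 0.2406], E[r] = 0.1739, γ^t·E[r] = 0.089012, running G = 1.339012
t=4: π = [0.1434, 0.2015, 0.1002, 0.1782, 0.1354, 0.2414], E[r] = 0.1713, γ^t·E[r] = 0.070155, running G = 1.409167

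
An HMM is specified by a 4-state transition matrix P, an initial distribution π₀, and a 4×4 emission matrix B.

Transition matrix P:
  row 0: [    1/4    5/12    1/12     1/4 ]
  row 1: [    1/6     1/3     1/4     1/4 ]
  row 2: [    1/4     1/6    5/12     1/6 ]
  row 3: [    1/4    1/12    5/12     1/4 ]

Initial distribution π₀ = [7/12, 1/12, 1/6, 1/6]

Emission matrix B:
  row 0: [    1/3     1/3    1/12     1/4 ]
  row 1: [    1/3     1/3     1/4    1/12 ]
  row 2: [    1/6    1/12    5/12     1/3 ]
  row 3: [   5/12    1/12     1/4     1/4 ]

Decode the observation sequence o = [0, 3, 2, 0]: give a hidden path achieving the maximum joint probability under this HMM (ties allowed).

path = [0, 3, 2, 0]

t=0: δ = [1.944e-01, 2.778e-02, 2.778e-02, 6.944e-02]  (obs o_0=0)
t=1: δ = [1.215e-02, 6.752e-03, 9.645e-03, 1.215e-02]  ψ = [0, 0, 3, 0]  (obs o_1=3)
t=2: δ = [2.532e-04, 1.266e-03, 2.110e-03, 7.595e-04]  ψ = [0, 0, 3, 0]  (obs o_2=2)
t=3: δ = [1.758e-04, 1.407e-04, 1.465e-04, 1.465e-04]  ψ = [2, 1, 2, 2]  (obs o_3=0)
backtrack: best end state = 0; path = [0, 3, 2, 0]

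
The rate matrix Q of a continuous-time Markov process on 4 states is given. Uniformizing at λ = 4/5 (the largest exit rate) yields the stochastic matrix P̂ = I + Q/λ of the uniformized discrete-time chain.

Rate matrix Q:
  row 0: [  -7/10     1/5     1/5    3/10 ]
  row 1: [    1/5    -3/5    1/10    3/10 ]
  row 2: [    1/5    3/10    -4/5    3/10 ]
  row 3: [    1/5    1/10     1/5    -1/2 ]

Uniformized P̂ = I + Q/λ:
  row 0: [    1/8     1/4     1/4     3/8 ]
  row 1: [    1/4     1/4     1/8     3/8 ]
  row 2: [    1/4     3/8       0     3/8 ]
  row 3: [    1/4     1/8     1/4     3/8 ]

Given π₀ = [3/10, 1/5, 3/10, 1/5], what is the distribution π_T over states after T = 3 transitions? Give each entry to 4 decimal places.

π = [0.2221, 0.2256, 0.1773, 0.3750]

t=0: π = [0.3000, 0.2000, 0.3000, 0.2000]
t=1: π = [0.2125, 0.2625, 0.1500, 0.3750]
t=2: π = [0.2234, 0.2219, 0.1797, 0.3750]
t=3: π = [0.2221, 0.2256, 0.1773, 0.3750]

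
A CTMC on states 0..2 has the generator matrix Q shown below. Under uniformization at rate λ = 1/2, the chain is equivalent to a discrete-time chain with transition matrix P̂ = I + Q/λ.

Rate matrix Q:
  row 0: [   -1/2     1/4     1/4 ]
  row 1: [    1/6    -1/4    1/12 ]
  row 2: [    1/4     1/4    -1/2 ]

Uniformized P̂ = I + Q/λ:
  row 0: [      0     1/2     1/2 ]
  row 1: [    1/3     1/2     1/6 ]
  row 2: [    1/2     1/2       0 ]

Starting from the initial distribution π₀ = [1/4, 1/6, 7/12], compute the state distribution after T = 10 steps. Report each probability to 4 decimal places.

t=0: π = [0.2500, 0.1667, 0.5833]
t=1: π = [0.3472, 0.5000, 0.1528]
t=2: π = [0.2431, 0.5000, 0.2569]
t=3: π = [0.2951, 0.5000, 0.2049]
t=4: π = [0.2691, 0.5000, 0.2309]
t=5: π = [0.2821, 0.5000, 0.2179]
t=6: π = [0.2756, 0.5000, 0.2244]
t=7: π = [0.2789, 0.5000, 0.2211]
t=8: π = [0.2772, 0.5000, 0.2228]
t=9: π = [0.2780, 0.5000, 0.2220]
t=10: π = [0.2776, 0.5000, 0.2224]

π = [0.2776, 0.5000, 0.2224]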